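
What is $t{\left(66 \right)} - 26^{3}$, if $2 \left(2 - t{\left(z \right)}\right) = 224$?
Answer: $-17686$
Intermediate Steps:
$t{\left(z \right)} = -110$ ($t{\left(z \right)} = 2 - 112 = -110$)
$t{\left(66 \right)} - 26^{3} = -110 - 26^{3} = -110 - 17576 = -17686$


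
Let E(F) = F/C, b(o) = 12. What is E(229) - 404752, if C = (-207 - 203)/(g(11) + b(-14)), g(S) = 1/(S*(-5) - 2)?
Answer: -9459210647/23370 ≈ -4.0476e+5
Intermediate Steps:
g(S) = 1/(-2 - 5*S) (g(S) = 1/(-5*S - 2) = 1/(-2 - 5*S))
C = -23370/683 (C = (-207 - 203)/(-1/(2 + 5*11) + 12) = -410/(-1/(2 + 55) + 12) = -410/(-1/57 + 12) = -410/683/57 = -410*57/683 = -23370/683 ≈ -34.217)
E(F) = -683*F/23370 (E(F) = F/(-23370/683) = F*(-683/23370) = -683*F/23370)
E(229) - 404752 = -683/23370*229 - 404752 = -156407/23370 - 404752 = -9459210647/23370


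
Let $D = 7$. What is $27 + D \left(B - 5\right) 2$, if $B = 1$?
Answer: $-29$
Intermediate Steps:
$27 + D \left(B - 5\right) 2 = 27 + 7 \left(1 - 5\right) 2 = 27 + 7 \left(\left(-4\right) 2\right) = 27 + 7 \left(-8\right) = 27 - 56 = -29$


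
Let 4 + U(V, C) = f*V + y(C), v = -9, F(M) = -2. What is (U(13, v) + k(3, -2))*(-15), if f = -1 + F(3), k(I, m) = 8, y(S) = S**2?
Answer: -690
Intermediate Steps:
f = -3 (f = -1 - 2 = -3)
U(V, C) = -4 + C**2 - 3*V (U(V, C) = -4 + (-3*V + C**2) = -4 + (C**2 - 3*V) = -4 + C**2 - 3*V)
(U(13, v) + k(3, -2))*(-15) = ((-4 + (-9)**2 - 3*13) + 8)*(-15) = ((-4 + 81 - 39) + 8)*(-15) = (38 + 8)*(-15) = 46*(-15) = -690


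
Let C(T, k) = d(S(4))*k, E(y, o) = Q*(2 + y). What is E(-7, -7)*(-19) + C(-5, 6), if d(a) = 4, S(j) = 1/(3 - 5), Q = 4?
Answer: 404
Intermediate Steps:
S(j) = -½ (S(j) = 1/(-2) = -½)
E(y, o) = 8 + 4*y (E(y, o) = 4*(2 + y) = 8 + 4*y)
C(T, k) = 4*k
E(-7, -7)*(-19) + C(-5, 6) = (8 + 4*(-7))*(-19) + 4*6 = (8 - 28)*(-19) + 24 = -20*(-19) + 24 = 380 + 24 = 404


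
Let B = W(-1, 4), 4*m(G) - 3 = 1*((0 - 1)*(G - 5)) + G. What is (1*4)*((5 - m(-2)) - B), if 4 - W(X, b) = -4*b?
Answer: -68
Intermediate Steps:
W(X, b) = 4 + 4*b (W(X, b) = 4 - (-4)*b = 4 + 4*b)
m(G) = 2 (m(G) = ¾ + (1*((0 - 1)*(G - 5)) + G)/4 = ¾ + (1*(-(-5 + G)) + G)/4 = ¾ + (1*(5 - G) + G)/4 = ¾ + ((5 - G) + G)/4 = ¾ + (¼)*5 = ¾ + 5/4 = 2)
B = 20 (B = 4 + 4*4 = 4 + 16 = 20)
(1*4)*((5 - m(-2)) - B) = (1*4)*((5 - 1*2) - 1*20) = 4*((5 - 2) - 20) = 4*(3 - 20) = 4*(-17) = -68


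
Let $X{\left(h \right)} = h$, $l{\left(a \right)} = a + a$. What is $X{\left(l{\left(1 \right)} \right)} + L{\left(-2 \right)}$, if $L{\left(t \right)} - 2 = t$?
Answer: $2$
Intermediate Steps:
$L{\left(t \right)} = 2 + t$
$l{\left(a \right)} = 2 a$
$X{\left(l{\left(1 \right)} \right)} + L{\left(-2 \right)} = 2 \cdot 1 + \left(2 - 2\right) = 2 + 0 = 2$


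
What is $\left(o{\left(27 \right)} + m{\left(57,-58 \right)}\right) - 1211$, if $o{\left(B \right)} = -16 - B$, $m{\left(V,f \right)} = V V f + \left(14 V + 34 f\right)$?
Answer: $-190870$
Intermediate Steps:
$m{\left(V,f \right)} = 14 V + 34 f + f V^{2}$ ($m{\left(V,f \right)} = V^{2} f + \left(14 V + 34 f\right) = f V^{2} + \left(14 V + 34 f\right) = 14 V + 34 f + f V^{2}$)
$\left(o{\left(27 \right)} + m{\left(57,-58 \right)}\right) - 1211 = \left(\left(-16 - 27\right) + \left(14 \cdot 57 + 34 \left(-58\right) - 58 \cdot 57^{2}\right)\right) - 1211 = \left(\left(-16 - 27\right) - 189616\right) - 1211 = \left(-43 - 189616\right) - 1211 = -189659 - 1211 = -190870$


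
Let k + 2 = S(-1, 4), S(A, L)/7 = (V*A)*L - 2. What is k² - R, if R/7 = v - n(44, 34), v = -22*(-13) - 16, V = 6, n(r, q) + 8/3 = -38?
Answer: 95044/3 ≈ 31681.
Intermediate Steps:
n(r, q) = -122/3 (n(r, q) = -8/3 - 38 = -122/3)
v = 270 (v = 286 - 16 = 270)
S(A, L) = -14 + 42*A*L (S(A, L) = 7*((6*A)*L - 2) = 7*(6*A*L - 2) = 7*(-2 + 6*A*L) = -14 + 42*A*L)
k = -184 (k = -2 + (-14 + 42*(-1)*4) = -2 + (-14 - 168) = -2 - 182 = -184)
R = 6524/3 (R = 7*(270 - 1*(-122/3)) = 7*(270 + 122/3) = 7*(932/3) = 6524/3 ≈ 2174.7)
k² - R = (-184)² - 1*6524/3 = 33856 - 6524/3 = 95044/3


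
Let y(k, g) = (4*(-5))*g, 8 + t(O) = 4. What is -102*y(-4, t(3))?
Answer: -8160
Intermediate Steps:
t(O) = -4 (t(O) = -8 + 4 = -4)
y(k, g) = -20*g
-102*y(-4, t(3)) = -(-2040)*(-4) = -102*80 = -8160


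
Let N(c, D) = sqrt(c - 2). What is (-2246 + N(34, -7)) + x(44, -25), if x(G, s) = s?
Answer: -2271 + 4*sqrt(2) ≈ -2265.3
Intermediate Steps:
N(c, D) = sqrt(-2 + c)
(-2246 + N(34, -7)) + x(44, -25) = (-2246 + sqrt(-2 + 34)) - 25 = (-2246 + sqrt(32)) - 25 = (-2246 + 4*sqrt(2)) - 25 = -2271 + 4*sqrt(2)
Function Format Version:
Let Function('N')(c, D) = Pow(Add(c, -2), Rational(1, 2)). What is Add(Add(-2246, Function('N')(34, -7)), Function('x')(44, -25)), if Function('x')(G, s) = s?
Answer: Add(-2271, Mul(4, Pow(2, Rational(1, 2)))) ≈ -2265.3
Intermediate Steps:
Function('N')(c, D) = Pow(Add(-2, c), Rational(1, 2))
Add(Add(-2246, Function('N')(34, -7)), Function('x')(44, -25)) = Add(Add(-2246, Pow(Add(-2, 34), Rational(1, 2))), -25) = Add(Add(-2246, Pow(32, Rational(1, 2))), -25) = Add(Add(-2246, Mul(4, Pow(2, Rational(1, 2)))), -25) = Add(-2271, Mul(4, Pow(2, Rational(1, 2))))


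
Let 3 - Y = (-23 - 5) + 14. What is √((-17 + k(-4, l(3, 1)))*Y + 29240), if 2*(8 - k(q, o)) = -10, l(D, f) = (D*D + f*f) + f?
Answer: 2*√7293 ≈ 170.80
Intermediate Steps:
l(D, f) = f + D² + f² (l(D, f) = (D² + f²) + f = f + D² + f²)
k(q, o) = 13 (k(q, o) = 8 - ½*(-10) = 8 + 5 = 13)
Y = 17 (Y = 3 - ((-23 - 5) + 14) = 3 - (-28 + 14) = 3 - 1*(-14) = 3 + 14 = 17)
√((-17 + k(-4, l(3, 1)))*Y + 29240) = √((-17 + 13)*17 + 29240) = √(-4*17 + 29240) = √(-68 + 29240) = √29172 = 2*√7293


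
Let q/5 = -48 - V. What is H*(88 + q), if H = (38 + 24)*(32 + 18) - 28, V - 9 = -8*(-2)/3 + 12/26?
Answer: -9024512/13 ≈ -6.9419e+5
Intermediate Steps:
V = 577/39 (V = 9 + (-8*(-2)/3 + 12/26) = 9 + (16*(⅓) + 12*(1/26)) = 9 + (16/3 + 6/13) = 9 + 226/39 = 577/39 ≈ 14.795)
H = 3072 (H = 62*50 - 28 = 3100 - 28 = 3072)
q = -12245/39 (q = 5*(-48 - 1*577/39) = 5*(-48 - 577/39) = 5*(-2449/39) = -12245/39 ≈ -313.97)
H*(88 + q) = 3072*(88 - 12245/39) = 3072*(-8813/39) = -9024512/13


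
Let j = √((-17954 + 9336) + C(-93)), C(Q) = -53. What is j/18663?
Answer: I*√8671/18663 ≈ 0.0049895*I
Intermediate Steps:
j = I*√8671 (j = √((-17954 + 9336) - 53) = √(-8618 - 53) = √(-8671) = I*√8671 ≈ 93.118*I)
j/18663 = (I*√8671)/18663 = (I*√8671)*(1/18663) = I*√8671/18663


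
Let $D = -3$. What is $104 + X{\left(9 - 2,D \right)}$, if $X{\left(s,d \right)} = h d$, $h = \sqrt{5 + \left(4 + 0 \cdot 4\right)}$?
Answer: $95$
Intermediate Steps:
$h = 3$ ($h = \sqrt{5 + \left(4 + 0\right)} = \sqrt{5 + 4} = \sqrt{9} = 3$)
$X{\left(s,d \right)} = 3 d$
$104 + X{\left(9 - 2,D \right)} = 104 + 3 \left(-3\right) = 104 - 9 = 95$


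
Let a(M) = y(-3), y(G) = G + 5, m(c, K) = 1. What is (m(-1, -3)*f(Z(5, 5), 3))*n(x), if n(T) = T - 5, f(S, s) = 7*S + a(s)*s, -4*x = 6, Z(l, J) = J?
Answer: -533/2 ≈ -266.50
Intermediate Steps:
x = -3/2 (x = -¼*6 = -3/2 ≈ -1.5000)
y(G) = 5 + G
a(M) = 2 (a(M) = 5 - 3 = 2)
f(S, s) = 2*s + 7*S (f(S, s) = 7*S + 2*s = 2*s + 7*S)
n(T) = -5 + T
(m(-1, -3)*f(Z(5, 5), 3))*n(x) = (1*(2*3 + 7*5))*(-5 - 3/2) = (1*(6 + 35))*(-13/2) = (1*41)*(-13/2) = 41*(-13/2) = -533/2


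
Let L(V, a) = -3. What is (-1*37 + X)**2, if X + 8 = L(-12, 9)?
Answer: 2304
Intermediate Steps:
X = -11 (X = -8 - 3 = -11)
(-1*37 + X)**2 = (-1*37 - 11)**2 = (-37 - 11)**2 = (-48)**2 = 2304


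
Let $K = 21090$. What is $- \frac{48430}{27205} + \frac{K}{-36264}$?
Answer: $- \frac{77667299}{32885404} \approx -2.3618$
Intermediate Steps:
$- \frac{48430}{27205} + \frac{K}{-36264} = - \frac{48430}{27205} + \frac{21090}{-36264} = \left(-48430\right) \frac{1}{27205} + 21090 \left(- \frac{1}{36264}\right) = - \frac{9686}{5441} - \frac{3515}{6044} = - \frac{77667299}{32885404}$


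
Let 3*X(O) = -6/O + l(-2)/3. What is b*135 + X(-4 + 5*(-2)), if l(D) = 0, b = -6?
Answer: -5669/7 ≈ -809.86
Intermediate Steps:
X(O) = -2/O (X(O) = (-6/O + 0/3)/3 = (-6/O + 0*(⅓))/3 = (-6/O + 0)/3 = (-6/O)/3 = -2/O)
b*135 + X(-4 + 5*(-2)) = -6*135 - 2/(-4 + 5*(-2)) = -810 - 2/(-4 - 10) = -810 - 2/(-14) = -810 - 2*(-1/14) = -810 + ⅐ = -5669/7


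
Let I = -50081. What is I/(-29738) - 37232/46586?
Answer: 612934125/692687234 ≈ 0.88486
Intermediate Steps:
I/(-29738) - 37232/46586 = -50081/(-29738) - 37232/46586 = -50081*(-1/29738) - 37232*1/46586 = 50081/29738 - 18616/23293 = 612934125/692687234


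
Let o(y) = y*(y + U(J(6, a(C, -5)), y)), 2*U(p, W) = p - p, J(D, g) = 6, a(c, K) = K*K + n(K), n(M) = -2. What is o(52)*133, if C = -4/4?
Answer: 359632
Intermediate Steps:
C = -1 (C = -4*¼ = -1)
a(c, K) = -2 + K² (a(c, K) = K*K - 2 = K² - 2 = -2 + K²)
U(p, W) = 0 (U(p, W) = (p - p)/2 = (½)*0 = 0)
o(y) = y² (o(y) = y*(y + 0) = y*y = y²)
o(52)*133 = 52²*133 = 2704*133 = 359632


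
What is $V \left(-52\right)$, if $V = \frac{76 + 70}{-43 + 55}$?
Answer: $- \frac{1898}{3} \approx -632.67$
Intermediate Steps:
$V = \frac{73}{6}$ ($V = \frac{146}{12} = 146 \cdot \frac{1}{12} = \frac{73}{6} \approx 12.167$)
$V \left(-52\right) = \frac{73}{6} \left(-52\right) = - \frac{1898}{3}$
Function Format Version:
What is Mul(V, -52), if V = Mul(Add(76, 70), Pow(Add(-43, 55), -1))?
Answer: Rational(-1898, 3) ≈ -632.67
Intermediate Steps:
V = Rational(73, 6) (V = Mul(146, Pow(12, -1)) = Mul(146, Rational(1, 12)) = Rational(73, 6) ≈ 12.167)
Mul(V, -52) = Mul(Rational(73, 6), -52) = Rational(-1898, 3)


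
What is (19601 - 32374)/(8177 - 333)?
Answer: -241/148 ≈ -1.6284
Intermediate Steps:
(19601 - 32374)/(8177 - 333) = -12773/7844 = -12773*1/7844 = -241/148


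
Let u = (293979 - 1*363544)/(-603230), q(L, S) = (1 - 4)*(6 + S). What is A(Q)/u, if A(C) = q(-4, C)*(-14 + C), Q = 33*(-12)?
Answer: -57873886200/13913 ≈ -4.1597e+6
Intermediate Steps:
q(L, S) = -18 - 3*S (q(L, S) = -3*(6 + S) = -18 - 3*S)
Q = -396
A(C) = (-18 - 3*C)*(-14 + C)
u = 13913/120646 (u = (293979 - 363544)*(-1/603230) = -69565*(-1/603230) = 13913/120646 ≈ 0.11532)
A(Q)/u = (-3*(-14 - 396)*(6 - 396))/(13913/120646) = -3*(-410)*(-390)*(120646/13913) = -479700*120646/13913 = -57873886200/13913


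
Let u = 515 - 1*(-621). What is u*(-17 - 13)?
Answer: -34080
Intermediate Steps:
u = 1136 (u = 515 + 621 = 1136)
u*(-17 - 13) = 1136*(-17 - 13) = 1136*(-30) = -34080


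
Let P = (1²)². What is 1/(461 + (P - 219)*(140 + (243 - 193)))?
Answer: -1/40959 ≈ -2.4415e-5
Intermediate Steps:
P = 1 (P = 1² = 1)
1/(461 + (P - 219)*(140 + (243 - 193))) = 1/(461 + (1 - 219)*(140 + (243 - 193))) = 1/(461 - 218*(140 + 50)) = 1/(461 - 218*190) = 1/(461 - 41420) = 1/(-40959) = -1/40959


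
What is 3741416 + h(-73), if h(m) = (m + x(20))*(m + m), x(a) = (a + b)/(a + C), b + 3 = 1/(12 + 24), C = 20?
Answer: 2701448531/720 ≈ 3.7520e+6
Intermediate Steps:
b = -107/36 (b = -3 + 1/(12 + 24) = -3 + 1/36 = -107/36 ≈ -2.9722)
x(a) = (-107/36 + a)/(20 + a) (x(a) = (a - 107/36)/(a + 20) = (-107/36 + a)/(20 + a))
h(m) = 2*m*(613/1440 + m) (h(m) = (m + (-107/36 + 20)/(20 + 20))*(m + m) = (m + (613/36)/40)*(2*m) = (m + (1/40)*(613/36))*(2*m) = (m + 613/1440)*(2*m) = (613/1440 + m)*(2*m) = 2*m*(613/1440 + m))
3741416 + h(-73) = 3741416 + (1/720)*(-73)*(613 + 1440*(-73)) = 3741416 + (1/720)*(-73)*(613 - 105120) = 3741416 + (1/720)*(-73)*(-104507) = 3741416 + 7629011/720 = 2701448531/720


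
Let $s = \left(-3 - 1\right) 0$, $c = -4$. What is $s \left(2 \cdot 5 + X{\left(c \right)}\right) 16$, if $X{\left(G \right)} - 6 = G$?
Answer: $0$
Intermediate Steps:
$X{\left(G \right)} = 6 + G$
$s = 0$ ($s = \left(-4\right) 0 = 0$)
$s \left(2 \cdot 5 + X{\left(c \right)}\right) 16 = 0 \left(2 \cdot 5 + \left(6 - 4\right)\right) 16 = 0 \left(10 + 2\right) 16 = 0 \cdot 12 \cdot 16 = 0 \cdot 192 = 0$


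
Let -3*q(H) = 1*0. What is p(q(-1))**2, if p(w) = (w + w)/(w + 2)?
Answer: 0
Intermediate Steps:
q(H) = 0 (q(H) = -0/3 = -1/3*0 = 0)
p(w) = 2*w/(2 + w) (p(w) = (2*w)/(2 + w) = 2*w/(2 + w))
p(q(-1))**2 = (2*0/(2 + 0))**2 = (2*0/2)**2 = (2*0*(1/2))**2 = 0**2 = 0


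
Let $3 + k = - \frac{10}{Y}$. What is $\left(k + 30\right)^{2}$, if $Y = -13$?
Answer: $\frac{130321}{169} \approx 771.13$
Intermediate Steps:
$k = - \frac{29}{13}$ ($k = -3 - \frac{10}{-13} = -3 - - \frac{10}{13} = -3 + \frac{10}{13} = - \frac{29}{13} \approx -2.2308$)
$\left(k + 30\right)^{2} = \left(- \frac{29}{13} + 30\right)^{2} = \left(\frac{361}{13}\right)^{2} = \frac{130321}{169}$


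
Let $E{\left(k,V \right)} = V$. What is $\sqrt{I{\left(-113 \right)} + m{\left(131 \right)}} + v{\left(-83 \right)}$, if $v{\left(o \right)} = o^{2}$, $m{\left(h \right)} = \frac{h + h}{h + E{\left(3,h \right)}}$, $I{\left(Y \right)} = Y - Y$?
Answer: $6890$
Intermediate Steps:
$I{\left(Y \right)} = 0$
$m{\left(h \right)} = 1$ ($m{\left(h \right)} = \frac{h + h}{h + h} = \frac{2 h}{2 h} = 2 h \frac{1}{2 h} = 1$)
$\sqrt{I{\left(-113 \right)} + m{\left(131 \right)}} + v{\left(-83 \right)} = \sqrt{0 + 1} + \left(-83\right)^{2} = \sqrt{1} + 6889 = 1 + 6889 = 6890$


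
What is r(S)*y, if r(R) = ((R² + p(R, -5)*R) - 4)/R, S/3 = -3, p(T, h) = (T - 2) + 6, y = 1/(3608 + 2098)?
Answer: -61/25677 ≈ -0.0023757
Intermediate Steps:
y = 1/5706 ≈ 0.00017525
p(T, h) = 4 + T (p(T, h) = (-2 + T) + 6 = 4 + T)
S = -9 (S = 3*(-3) = -9)
r(R) = (-4 + R² + R*(4 + R))/R (r(R) = ((R² + (4 + R)*R) - 4)/R = ((R² + R*(4 + R)) - 4)/R = (-4 + R² + R*(4 + R))/R)
r(S)*y = (4 - 4/(-9) + 2*(-9))*(1/5706) = (4 - 4*(-⅑) - 18)*(1/5706) = (4 + 4/9 - 18)*(1/5706) = -122/9*1/5706 = -61/25677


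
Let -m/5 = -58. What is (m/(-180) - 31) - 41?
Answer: -1325/18 ≈ -73.611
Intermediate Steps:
m = 290 (m = -5*(-58) = 290)
(m/(-180) - 31) - 41 = (290/(-180) - 31) - 41 = (290*(-1/180) - 31) - 41 = (-29/18 - 31) - 41 = -587/18 - 41 = -1325/18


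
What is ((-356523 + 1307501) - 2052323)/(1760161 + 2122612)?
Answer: -1101345/3882773 ≈ -0.28365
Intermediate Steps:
((-356523 + 1307501) - 2052323)/(1760161 + 2122612) = (950978 - 2052323)/3882773 = -1101345*1/3882773 = -1101345/3882773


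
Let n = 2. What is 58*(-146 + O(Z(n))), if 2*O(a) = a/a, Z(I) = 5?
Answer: -8439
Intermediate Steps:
O(a) = ½ (O(a) = (a/a)/2 = (½)*1 = ½)
58*(-146 + O(Z(n))) = 58*(-146 + ½) = 58*(-291/2) = -8439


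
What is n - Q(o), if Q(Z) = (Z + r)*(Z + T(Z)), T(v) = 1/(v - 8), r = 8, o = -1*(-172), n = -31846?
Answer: -2575091/41 ≈ -62807.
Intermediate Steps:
o = 172
T(v) = 1/(-8 + v)
Q(Z) = (8 + Z)*(Z + 1/(-8 + Z)) (Q(Z) = (Z + 8)*(Z + 1/(-8 + Z)) = (8 + Z)*(Z + 1/(-8 + Z)))
n - Q(o) = -31846 - (8 + 172³ - 63*172)/(-8 + 172) = -31846 - (8 + 5088448 - 10836)/164 = -31846 - 5077620/164 = -31846 - 1*1269405/41 = -31846 - 1269405/41 = -2575091/41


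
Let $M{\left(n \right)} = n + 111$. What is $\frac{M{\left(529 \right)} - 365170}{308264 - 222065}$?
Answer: $- \frac{121510}{28733} \approx -4.2289$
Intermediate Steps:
$M{\left(n \right)} = 111 + n$
$\frac{M{\left(529 \right)} - 365170}{308264 - 222065} = \frac{\left(111 + 529\right) - 365170}{308264 - 222065} = \frac{640 - 365170}{86199} = \left(-364530\right) \frac{1}{86199} = - \frac{121510}{28733}$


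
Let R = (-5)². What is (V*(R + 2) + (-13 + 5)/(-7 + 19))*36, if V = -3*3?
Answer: -8772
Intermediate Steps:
R = 25
V = -9
(V*(R + 2) + (-13 + 5)/(-7 + 19))*36 = (-9*(25 + 2) + (-13 + 5)/(-7 + 19))*36 = (-9*27 - 8/12)*36 = (-243 - 8*1/12)*36 = (-243 - ⅔)*36 = -731/3*36 = -8772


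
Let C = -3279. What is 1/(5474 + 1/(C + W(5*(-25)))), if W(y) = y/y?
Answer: 3278/17943771 ≈ 0.00018268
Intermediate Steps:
W(y) = 1
1/(5474 + 1/(C + W(5*(-25)))) = 1/(5474 + 1/(-3279 + 1)) = 1/(5474 + 1/(-3278)) = 1/(5474 - 1/3278) = 1/(17943771/3278) = 3278/17943771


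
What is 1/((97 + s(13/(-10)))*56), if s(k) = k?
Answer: 5/26796 ≈ 0.00018659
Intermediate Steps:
1/((97 + s(13/(-10)))*56) = 1/((97 + 13/(-10))*56) = 1/((97 + 13*(-⅒))*56) = 1/((97 - 13/10)*56) = 1/((957/10)*56) = 1/(26796/5) = 5/26796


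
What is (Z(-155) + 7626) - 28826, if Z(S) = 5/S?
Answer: -657201/31 ≈ -21200.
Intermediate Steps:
(Z(-155) + 7626) - 28826 = (5/(-155) + 7626) - 28826 = (5*(-1/155) + 7626) - 28826 = (-1/31 + 7626) - 28826 = 236405/31 - 28826 = -657201/31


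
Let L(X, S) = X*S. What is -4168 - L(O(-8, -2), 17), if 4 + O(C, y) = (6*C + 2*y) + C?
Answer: -3080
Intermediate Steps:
O(C, y) = -4 + 2*y + 7*C (O(C, y) = -4 + ((6*C + 2*y) + C) = -4 + ((2*y + 6*C) + C) = -4 + (2*y + 7*C) = -4 + 2*y + 7*C)
L(X, S) = S*X
-4168 - L(O(-8, -2), 17) = -4168 - 17*(-4 + 2*(-2) + 7*(-8)) = -4168 - 17*(-4 - 4 - 56) = -4168 - 17*(-64) = -4168 - 1*(-1088) = -4168 + 1088 = -3080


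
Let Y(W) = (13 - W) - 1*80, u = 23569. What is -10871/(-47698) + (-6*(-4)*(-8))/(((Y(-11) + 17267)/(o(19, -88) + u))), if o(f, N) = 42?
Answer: -10287753095/39091918 ≈ -263.17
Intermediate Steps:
Y(W) = -67 - W (Y(W) = (13 - W) - 80 = -67 - W)
-10871/(-47698) + (-6*(-4)*(-8))/(((Y(-11) + 17267)/(o(19, -88) + u))) = -10871/(-47698) + (-6*(-4)*(-8))/((((-67 - 1*(-11)) + 17267)/(42 + 23569))) = -10871*(-1/47698) + (24*(-8))/((((-67 + 11) + 17267)/23611)) = 1553/6814 - 192*23611/(-56 + 17267) = 1553/6814 - 192/(17211*(1/23611)) = 1553/6814 - 192/17211/23611 = 1553/6814 - 192*23611/17211 = 1553/6814 - 1511104/5737 = -10287753095/39091918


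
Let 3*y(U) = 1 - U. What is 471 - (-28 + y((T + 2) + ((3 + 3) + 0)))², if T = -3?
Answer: -3505/9 ≈ -389.44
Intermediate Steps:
y(U) = ⅓ - U/3 (y(U) = (1 - U)/3 = ⅓ - U/3)
471 - (-28 + y((T + 2) + ((3 + 3) + 0)))² = 471 - (-28 + (⅓ - ((-3 + 2) + ((3 + 3) + 0))/3))² = 471 - (-28 + (⅓ - (-1 + (6 + 0))/3))² = 471 - (-28 + (⅓ - (-1 + 6)/3))² = 471 - (-28 + (⅓ - ⅓*5))² = 471 - (-28 + (⅓ - 5/3))² = 471 - (-28 - 4/3)² = 471 - (-88/3)² = 471 - 1*7744/9 = 471 - 7744/9 = -3505/9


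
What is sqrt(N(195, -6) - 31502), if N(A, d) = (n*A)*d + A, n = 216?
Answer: I*sqrt(284027) ≈ 532.94*I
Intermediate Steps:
N(A, d) = A + 216*A*d (N(A, d) = (216*A)*d + A = 216*A*d + A = A + 216*A*d)
sqrt(N(195, -6) - 31502) = sqrt(195*(1 + 216*(-6)) - 31502) = sqrt(195*(1 - 1296) - 31502) = sqrt(195*(-1295) - 31502) = sqrt(-252525 - 31502) = sqrt(-284027) = I*sqrt(284027)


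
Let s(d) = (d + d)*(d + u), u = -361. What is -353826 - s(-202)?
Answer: -581278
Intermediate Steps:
s(d) = 2*d*(-361 + d) (s(d) = (d + d)*(d - 361) = (2*d)*(-361 + d) = 2*d*(-361 + d))
-353826 - s(-202) = -353826 - 2*(-202)*(-361 - 202) = -353826 - 2*(-202)*(-563) = -353826 - 1*227452 = -353826 - 227452 = -581278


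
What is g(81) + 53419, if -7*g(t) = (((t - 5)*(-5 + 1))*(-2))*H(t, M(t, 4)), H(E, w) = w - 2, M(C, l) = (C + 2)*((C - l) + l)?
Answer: -3712435/7 ≈ -5.3035e+5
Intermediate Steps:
M(C, l) = C*(2 + C) (M(C, l) = (2 + C)*C = C*(2 + C))
H(E, w) = -2 + w
g(t) = -(-40 + 8*t)*(-2 + t*(2 + t))/7 (g(t) = -((t - 5)*(-5 + 1))*(-2)*(-2 + t*(2 + t))/7 = -((-5 + t)*(-4))*(-2)*(-2 + t*(2 + t))/7 = -(20 - 4*t)*(-2)*(-2 + t*(2 + t))/7 = -(-40 + 8*t)*(-2 + t*(2 + t))/7)
g(81) + 53419 = -8*(-5 + 81)*(-2 + 81*(2 + 81))/7 + 53419 = -8/7*76*(-2 + 81*83) + 53419 = -8/7*76*(-2 + 6723) + 53419 = -8/7*76*6721 + 53419 = -4086368/7 + 53419 = -3712435/7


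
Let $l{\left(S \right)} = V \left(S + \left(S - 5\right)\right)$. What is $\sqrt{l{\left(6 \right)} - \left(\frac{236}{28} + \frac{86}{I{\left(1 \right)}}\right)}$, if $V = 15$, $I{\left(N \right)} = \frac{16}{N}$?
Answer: $\frac{\sqrt{71498}}{28} \approx 9.5497$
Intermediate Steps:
$l{\left(S \right)} = -75 + 30 S$ ($l{\left(S \right)} = 15 \left(S + \left(S - 5\right)\right) = 15 \left(S + \left(-5 + S\right)\right) = 15 \left(-5 + 2 S\right) = -75 + 30 S$)
$\sqrt{l{\left(6 \right)} - \left(\frac{236}{28} + \frac{86}{I{\left(1 \right)}}\right)} = \sqrt{\left(-75 + 30 \cdot 6\right) - \left(\frac{236}{28} + \frac{86}{16 \cdot 1^{-1}}\right)} = \sqrt{\left(-75 + 180\right) - \left(236 \cdot \frac{1}{28} + \frac{86}{16 \cdot 1}\right)} = \sqrt{105 - \left(\frac{59}{7} + \frac{86}{16}\right)} = \sqrt{105 - \left(\frac{59}{7} + 86 \cdot \frac{1}{16}\right)} = \sqrt{105 - \left(\frac{59}{7} + \frac{43}{8}\right)} = \sqrt{105 - \frac{773}{56}} = \sqrt{\frac{5107}{56}} = \frac{\sqrt{71498}}{28}$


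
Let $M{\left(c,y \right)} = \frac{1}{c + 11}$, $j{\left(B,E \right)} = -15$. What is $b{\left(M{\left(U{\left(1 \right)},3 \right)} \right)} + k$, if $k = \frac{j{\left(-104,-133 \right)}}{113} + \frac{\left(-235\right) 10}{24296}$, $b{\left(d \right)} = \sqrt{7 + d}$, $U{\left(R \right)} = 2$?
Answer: $- \frac{314995}{1372724} + \frac{2 \sqrt{299}}{13} \approx 2.4308$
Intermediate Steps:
$M{\left(c,y \right)} = \frac{1}{11 + c}$
$k = - \frac{314995}{1372724}$ ($k = - \frac{15}{113} + \frac{\left(-235\right) 10}{24296} = \left(-15\right) \frac{1}{113} - \frac{1175}{12148} = - \frac{15}{113} - \frac{1175}{12148} = - \frac{314995}{1372724} \approx -0.22947$)
$b{\left(M{\left(U{\left(1 \right)},3 \right)} \right)} + k = \sqrt{7 + \frac{1}{11 + 2}} - \frac{314995}{1372724} = \sqrt{7 + \frac{1}{13}} - \frac{314995}{1372724} = \sqrt{\frac{92}{13}} - \frac{314995}{1372724} = \frac{2 \sqrt{299}}{13} - \frac{314995}{1372724} = - \frac{314995}{1372724} + \frac{2 \sqrt{299}}{13}$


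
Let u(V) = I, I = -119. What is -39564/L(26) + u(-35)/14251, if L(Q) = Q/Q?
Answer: -563826683/14251 ≈ -39564.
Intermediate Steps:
u(V) = -119
L(Q) = 1
-39564/L(26) + u(-35)/14251 = -39564/1 - 119/14251 = -39564*1 - 119*1/14251 = -39564 - 119/14251 = -563826683/14251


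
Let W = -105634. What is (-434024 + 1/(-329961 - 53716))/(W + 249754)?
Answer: -55508342083/18431843080 ≈ -3.0115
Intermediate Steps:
(-434024 + 1/(-329961 - 53716))/(W + 249754) = (-434024 + 1/(-329961 - 53716))/(-105634 + 249754) = (-434024 + 1/(-383677))/144120 = (-434024 - 1/383677)*(1/144120) = -166525026249/383677*1/144120 = -55508342083/18431843080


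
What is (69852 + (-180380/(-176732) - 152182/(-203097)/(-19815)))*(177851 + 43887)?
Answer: 2754089837437563333579662/177808609591065 ≈ 1.5489e+10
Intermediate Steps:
(69852 + (-180380/(-176732) - 152182/(-203097)/(-19815)))*(177851 + 43887) = (69852 + (-180380*(-1/176732) - 152182*(-1/203097)*(-1/19815)))*221738 = (69852 + (45095/44183 + (152182/203097)*(-1/19815)))*221738 = (69852 + (45095/44183 - 152182/4024367055))*221738 = (69852 + 181472108487919/177808609591065)*221738 = (12420468469263560299/177808609591065)*221738 = 2754089837437563333579662/177808609591065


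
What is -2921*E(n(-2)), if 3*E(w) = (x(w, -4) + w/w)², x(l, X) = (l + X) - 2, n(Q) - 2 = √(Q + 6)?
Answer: -2921/3 ≈ -973.67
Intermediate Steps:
n(Q) = 2 + √(6 + Q) (n(Q) = 2 + √(Q + 6) = 2 + √(6 + Q))
x(l, X) = -2 + X + l (x(l, X) = (X + l) - 2 = -2 + X + l)
E(w) = (-5 + w)²/3 (E(w) = ((-2 - 4 + w) + w/w)²/3 = ((-6 + w) + 1)²/3 = (-5 + w)²/3)
-2921*E(n(-2)) = -2921*(5 - (2 + √(6 - 2)))²/3 = -2921*(5 - (2 + √4))²/3 = -2921*(5 - (2 + 2))²/3 = -2921*(5 - 1*4)²/3 = -2921*(5 - 4)²/3 = -2921*1²/3 = -2921/3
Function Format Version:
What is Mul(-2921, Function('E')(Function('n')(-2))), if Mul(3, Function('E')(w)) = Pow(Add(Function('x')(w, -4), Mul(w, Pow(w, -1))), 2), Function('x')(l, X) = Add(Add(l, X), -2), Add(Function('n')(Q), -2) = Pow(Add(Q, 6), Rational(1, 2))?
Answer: Rational(-2921, 3) ≈ -973.67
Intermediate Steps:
Function('n')(Q) = Add(2, Pow(Add(6, Q), Rational(1, 2))) (Function('n')(Q) = Add(2, Pow(Add(Q, 6), Rational(1, 2))) = Add(2, Pow(Add(6, Q), Rational(1, 2))))
Function('x')(l, X) = Add(-2, X, l) (Function('x')(l, X) = Add(Add(X, l), -2) = Add(-2, X, l))
Function('E')(w) = Mul(Rational(1, 3), Pow(Add(-5, w), 2)) (Function('E')(w) = Mul(Rational(1, 3), Pow(Add(Add(-2, -4, w), Mul(w, Pow(w, -1))), 2)) = Mul(Rational(1, 3), Pow(Add(Add(-6, w), 1), 2)) = Mul(Rational(1, 3), Pow(Add(-5, w), 2)))
Mul(-2921, Function('E')(Function('n')(-2))) = Mul(-2921, Mul(Rational(1, 3), Pow(Add(5, Mul(-1, Add(2, Pow(Add(6, -2), Rational(1, 2))))), 2))) = Mul(-2921, Mul(Rational(1, 3), Pow(Add(5, Mul(-1, Add(2, Pow(4, Rational(1, 2))))), 2))) = Mul(-2921, Mul(Rational(1, 3), Pow(Add(5, Mul(-1, Add(2, 2))), 2))) = Mul(-2921, Mul(Rational(1, 3), Pow(Add(5, Mul(-1, 4)), 2))) = Mul(-2921, Mul(Rational(1, 3), Pow(Add(5, -4), 2))) = Mul(-2921, Mul(Rational(1, 3), Pow(1, 2))) = Mul(-2921, Mul(Rational(1, 3), 1)) = Mul(-2921, Rational(1, 3)) = Rational(-2921, 3)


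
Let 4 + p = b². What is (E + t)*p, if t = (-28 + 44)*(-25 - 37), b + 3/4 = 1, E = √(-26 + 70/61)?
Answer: 3906 - 63*I*√23119/488 ≈ 3906.0 - 19.629*I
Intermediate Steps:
E = 2*I*√23119/61 (E = √(-26 + 70*(1/61)) = √(-26 + 70/61) = √(-1516/61) = 2*I*√23119/61 ≈ 4.9852*I)
b = ¼ (b = -¾ + 1 = ¼ ≈ 0.25000)
p = -63/16 (p = -4 + (¼)² = -4 + 1/16 = -63/16 ≈ -3.9375)
t = -992 (t = 16*(-62) = -992)
(E + t)*p = (2*I*√23119/61 - 992)*(-63/16) = (-992 + 2*I*√23119/61)*(-63/16) = 3906 - 63*I*√23119/488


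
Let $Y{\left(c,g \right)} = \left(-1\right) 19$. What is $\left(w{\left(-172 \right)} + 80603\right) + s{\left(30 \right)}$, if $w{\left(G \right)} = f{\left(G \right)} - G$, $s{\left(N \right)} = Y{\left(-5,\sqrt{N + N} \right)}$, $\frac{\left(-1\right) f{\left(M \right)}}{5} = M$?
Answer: $81616$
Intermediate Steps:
$f{\left(M \right)} = - 5 M$
$Y{\left(c,g \right)} = -19$
$s{\left(N \right)} = -19$
$w{\left(G \right)} = - 6 G$ ($w{\left(G \right)} = - 5 G - G = - 6 G$)
$\left(w{\left(-172 \right)} + 80603\right) + s{\left(30 \right)} = \left(\left(-6\right) \left(-172\right) + 80603\right) - 19 = \left(1032 + 80603\right) - 19 = 81635 - 19 = 81616$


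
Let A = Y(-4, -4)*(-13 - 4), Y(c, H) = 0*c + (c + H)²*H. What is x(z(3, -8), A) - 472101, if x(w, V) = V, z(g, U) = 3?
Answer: -467749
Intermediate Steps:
Y(c, H) = H*(H + c)² (Y(c, H) = 0 + (H + c)²*H = 0 + H*(H + c)² = H*(H + c)²)
A = 4352 (A = (-4*(-4 - 4)²)*(-13 - 4) = -4*(-8)²*(-17) = -4*64*(-17) = -256*(-17) = 4352)
x(z(3, -8), A) - 472101 = 4352 - 472101 = -467749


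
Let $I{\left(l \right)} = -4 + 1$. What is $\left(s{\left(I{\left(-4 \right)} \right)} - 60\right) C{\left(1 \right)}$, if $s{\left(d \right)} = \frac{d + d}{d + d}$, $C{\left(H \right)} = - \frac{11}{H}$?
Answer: $649$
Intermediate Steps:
$I{\left(l \right)} = -3$
$s{\left(d \right)} = 1$ ($s{\left(d \right)} = \frac{2 d}{2 d} = 2 d \frac{1}{2 d} = 1$)
$\left(s{\left(I{\left(-4 \right)} \right)} - 60\right) C{\left(1 \right)} = \left(1 - 60\right) \left(- \frac{11}{1}\right) = - 59 \left(\left(-11\right) 1\right) = \left(-59\right) \left(-11\right) = 649$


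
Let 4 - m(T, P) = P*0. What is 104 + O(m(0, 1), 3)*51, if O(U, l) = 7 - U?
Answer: 257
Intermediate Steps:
m(T, P) = 4 (m(T, P) = 4 - P*0 = 4 - 1*0 = 4 + 0 = 4)
104 + O(m(0, 1), 3)*51 = 104 + (7 - 1*4)*51 = 104 + (7 - 4)*51 = 104 + 3*51 = 104 + 153 = 257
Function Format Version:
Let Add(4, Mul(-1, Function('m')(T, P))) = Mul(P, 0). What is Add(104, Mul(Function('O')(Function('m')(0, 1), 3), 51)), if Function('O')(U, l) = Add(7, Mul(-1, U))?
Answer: 257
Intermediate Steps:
Function('m')(T, P) = 4 (Function('m')(T, P) = Add(4, Mul(-1, Mul(P, 0))) = Add(4, Mul(-1, 0)) = Add(4, 0) = 4)
Add(104, Mul(Function('O')(Function('m')(0, 1), 3), 51)) = Add(104, Mul(Add(7, Mul(-1, 4)), 51)) = Add(104, Mul(Add(7, -4), 51)) = Add(104, Mul(3, 51)) = Add(104, 153) = 257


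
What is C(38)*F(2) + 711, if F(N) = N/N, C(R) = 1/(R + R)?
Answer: 54037/76 ≈ 711.01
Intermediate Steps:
C(R) = 1/(2*R)
F(N) = 1
C(38)*F(2) + 711 = ((½)/38)*1 + 711 = ((½)*(1/38))*1 + 711 = (1/76)*1 + 711 = 1/76 + 711 = 54037/76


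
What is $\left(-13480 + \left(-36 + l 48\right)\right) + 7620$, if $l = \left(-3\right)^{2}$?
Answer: $-5464$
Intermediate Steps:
$l = 9$
$\left(-13480 + \left(-36 + l 48\right)\right) + 7620 = \left(-13480 + \left(-36 + 9 \cdot 48\right)\right) + 7620 = \left(-13480 + \left(-36 + 432\right)\right) + 7620 = \left(-13480 + 396\right) + 7620 = -13084 + 7620 = -5464$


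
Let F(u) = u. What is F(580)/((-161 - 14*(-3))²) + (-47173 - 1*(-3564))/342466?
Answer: -418916769/4849661026 ≈ -0.086381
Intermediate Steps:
F(580)/((-161 - 14*(-3))²) + (-47173 - 1*(-3564))/342466 = 580/((-161 - 14*(-3))²) + (-47173 - 1*(-3564))/342466 = 580/((-161 + 42)²) + (-47173 + 3564)*(1/342466) = 580/((-119)²) - 43609*1/342466 = 580/14161 - 43609/342466 = -418916769/4849661026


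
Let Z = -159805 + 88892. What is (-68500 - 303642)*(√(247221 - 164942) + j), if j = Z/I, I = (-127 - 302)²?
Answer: 26389705646/184041 - 372142*√82279 ≈ -1.0660e+8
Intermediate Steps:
I = 184041 (I = (-429)² = 184041)
Z = -70913
j = -70913/184041 ≈ -0.38531
(-68500 - 303642)*(√(247221 - 164942) + j) = (-68500 - 303642)*(√(247221 - 164942) - 70913/184041) = -372142*(√82279 - 70913/184041) = -372142*(-70913/184041 + √82279) = 26389705646/184041 - 372142*√82279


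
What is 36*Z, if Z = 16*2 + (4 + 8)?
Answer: 1584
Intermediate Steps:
Z = 44 (Z = 32 + 12 = 44)
36*Z = 36*44 = 1584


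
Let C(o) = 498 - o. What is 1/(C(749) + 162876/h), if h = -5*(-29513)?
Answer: -147565/36875939 ≈ -0.0040017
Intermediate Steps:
h = 147565
1/(C(749) + 162876/h) = 1/((498 - 1*749) + 162876/147565) = 1/((498 - 749) + 162876*(1/147565)) = 1/(-251 + 162876/147565) = 1/(-36875939/147565) = -147565/36875939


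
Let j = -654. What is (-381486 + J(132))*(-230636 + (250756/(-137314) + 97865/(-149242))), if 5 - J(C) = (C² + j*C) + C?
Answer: 10408536895953308735/144317014 ≈ 7.2123e+10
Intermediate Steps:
J(C) = 5 - C² + 653*C (J(C) = 5 - ((C² - 654*C) + C) = 5 - (C² - 653*C) = 5 + (-C² + 653*C) = 5 - C² + 653*C)
(-381486 + J(132))*(-230636 + (250756/(-137314) + 97865/(-149242))) = (-381486 + (5 - 1*132² + 653*132))*(-230636 + (250756/(-137314) + 97865/(-149242))) = (-381486 + (5 - 1*17424 + 86196))*(-230636 + (250756*(-1/137314) + 97865*(-1/149242))) = (-381486 + (5 - 17424 + 86196))*(-230636 + (-125378/68657 - 97865/149242)) = (-381486 + 68777)*(-230636 - 358180011/144317014) = -312709*(-33285057020915/144317014) = 10408536895953308735/144317014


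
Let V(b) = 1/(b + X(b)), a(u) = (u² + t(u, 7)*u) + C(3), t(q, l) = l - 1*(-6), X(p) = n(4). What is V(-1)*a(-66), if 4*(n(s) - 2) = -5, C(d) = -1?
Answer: -13988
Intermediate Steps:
n(s) = ¾ (n(s) = 2 + (¼)*(-5) = 2 - 5/4 = ¾)
X(p) = ¾
t(q, l) = 6 + l (t(q, l) = l + 6 = 6 + l)
a(u) = -1 + u² + 13*u (a(u) = (u² + (6 + 7)*u) - 1 = (u² + 13*u) - 1 = -1 + u² + 13*u)
V(b) = 1/(¾ + b) (V(b) = 1/(b + ¾) = 1/(¾ + b))
V(-1)*a(-66) = (4/(3 + 4*(-1)))*(-1 + (-66)² + 13*(-66)) = (4/(3 - 4))*(-1 + 4356 - 858) = (4/(-1))*3497 = (4*(-1))*3497 = -4*3497 = -13988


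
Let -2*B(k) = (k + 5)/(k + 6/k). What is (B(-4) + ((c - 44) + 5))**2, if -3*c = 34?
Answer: 2748964/1089 ≈ 2524.3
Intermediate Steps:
c = -34/3 (c = -1/3*34 = -34/3 ≈ -11.333)
B(k) = -(5 + k)/(2*(k + 6/k)) (B(k) = -(k + 5)/(2*(k + 6/k)) = -(5 + k)/(2*(k + 6/k)))
(B(-4) + ((c - 44) + 5))**2 = (-1*(-4)*(5 - 4)/(12 + 2*(-4)**2) + ((-34/3 - 44) + 5))**2 = (-1*(-4)*1/(12 + 2*16) + (-166/3 + 5))**2 = (-1*(-4)*1/(12 + 32) - 151/3)**2 = (-1*(-4)*1/44 - 151/3)**2 = (-1*(-4)*1/44*1 - 151/3)**2 = (1/11 - 151/3)**2 = (-1658/33)**2 = 2748964/1089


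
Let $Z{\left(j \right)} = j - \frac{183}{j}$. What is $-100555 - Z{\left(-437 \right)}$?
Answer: $- \frac{43751749}{437} \approx -1.0012 \cdot 10^{5}$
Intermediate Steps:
$-100555 - Z{\left(-437 \right)} = -100555 - \left(-437 - \frac{183}{-437}\right) = -100555 - \left(-437 - - \frac{183}{437}\right) = -100555 - \left(-437 + \frac{183}{437}\right) = -100555 - - \frac{190786}{437} = -100555 + \frac{190786}{437} = - \frac{43751749}{437}$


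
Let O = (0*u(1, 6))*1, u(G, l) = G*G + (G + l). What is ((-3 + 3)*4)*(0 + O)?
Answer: 0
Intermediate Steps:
u(G, l) = G + l + G² (u(G, l) = G² + (G + l) = G + l + G²)
O = 0 (O = (0*(1 + 6 + 1²))*1 = (0*(1 + 6 + 1))*1 = (0*8)*1 = 0*1 = 0)
((-3 + 3)*4)*(0 + O) = ((-3 + 3)*4)*(0 + 0) = (0*4)*0 = 0*0 = 0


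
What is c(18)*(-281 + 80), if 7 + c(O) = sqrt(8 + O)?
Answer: 1407 - 201*sqrt(26) ≈ 382.10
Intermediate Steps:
c(O) = -7 + sqrt(8 + O)
c(18)*(-281 + 80) = (-7 + sqrt(8 + 18))*(-281 + 80) = (-7 + sqrt(26))*(-201) = 1407 - 201*sqrt(26)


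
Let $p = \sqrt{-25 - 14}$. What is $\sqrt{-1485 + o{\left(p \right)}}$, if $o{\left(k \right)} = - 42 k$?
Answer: $\sqrt{-1485 - 42 i \sqrt{39}} \approx 3.3901 - 38.685 i$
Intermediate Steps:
$p = i \sqrt{39}$ ($p = \sqrt{-39} = i \sqrt{39} \approx 6.245 i$)
$\sqrt{-1485 + o{\left(p \right)}} = \sqrt{-1485 - 42 i \sqrt{39}}$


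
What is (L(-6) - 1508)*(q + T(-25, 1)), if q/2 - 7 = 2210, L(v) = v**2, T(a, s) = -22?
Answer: -6494464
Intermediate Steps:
q = 4434 (q = 14 + 2*2210 = 14 + 4420 = 4434)
(L(-6) - 1508)*(q + T(-25, 1)) = ((-6)**2 - 1508)*(4434 - 22) = (36 - 1508)*4412 = -1472*4412 = -6494464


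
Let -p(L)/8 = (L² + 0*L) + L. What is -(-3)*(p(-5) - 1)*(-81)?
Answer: 39123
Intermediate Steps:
p(L) = -8*L - 8*L² (p(L) = -8*((L² + 0*L) + L) = -8*((L² + 0) + L) = -8*(L² + L) = -8*(L + L²) = -8*L - 8*L²)
-(-3)*(p(-5) - 1)*(-81) = -(-3)*(-8*(-5)*(1 - 5) - 1)*(-81) = -(-3)*(-8*(-5)*(-4) - 1)*(-81) = -(-3)*(-160 - 1)*(-81) = -(-3)*(-161)*(-81) = -1*483*(-81) = -483*(-81) = 39123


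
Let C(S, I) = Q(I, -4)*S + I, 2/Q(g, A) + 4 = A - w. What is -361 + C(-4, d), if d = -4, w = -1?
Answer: -2547/7 ≈ -363.86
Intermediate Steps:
Q(g, A) = 2/(-3 + A) (Q(g, A) = 2/(-4 + (A - 1*(-1))) = 2/(-4 + (A + 1)) = 2/(-4 + (1 + A)) = 2/(-3 + A))
C(S, I) = I - 2*S/7 (C(S, I) = (2/(-3 - 4))*S + I = (2/(-7))*S + I = (2*(-⅐))*S + I = -2*S/7 + I = I - 2*S/7)
-361 + C(-4, d) = -361 + (-4 - 2/7*(-4)) = -361 + (-4 + 8/7) = -361 - 20/7 = -2547/7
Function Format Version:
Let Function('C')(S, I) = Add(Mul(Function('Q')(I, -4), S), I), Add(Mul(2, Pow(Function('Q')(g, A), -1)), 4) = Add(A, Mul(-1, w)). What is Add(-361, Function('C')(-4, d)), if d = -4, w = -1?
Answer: Rational(-2547, 7) ≈ -363.86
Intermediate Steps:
Function('Q')(g, A) = Mul(2, Pow(Add(-3, A), -1)) (Function('Q')(g, A) = Mul(2, Pow(Add(-4, Add(A, Mul(-1, -1))), -1)) = Mul(2, Pow(Add(-4, Add(A, 1)), -1)) = Mul(2, Pow(Add(-4, Add(1, A)), -1)) = Mul(2, Pow(Add(-3, A), -1)))
Function('C')(S, I) = Add(I, Mul(Rational(-2, 7), S)) (Function('C')(S, I) = Add(Mul(Mul(2, Pow(Add(-3, -4), -1)), S), I) = Add(Mul(Mul(2, Pow(-7, -1)), S), I) = Add(Mul(Mul(2, Rational(-1, 7)), S), I) = Add(Mul(Rational(-2, 7), S), I) = Add(I, Mul(Rational(-2, 7), S)))
Add(-361, Function('C')(-4, d)) = Add(-361, Add(-4, Mul(Rational(-2, 7), -4))) = Add(-361, Add(-4, Rational(8, 7))) = Add(-361, Rational(-20, 7)) = Rational(-2547, 7)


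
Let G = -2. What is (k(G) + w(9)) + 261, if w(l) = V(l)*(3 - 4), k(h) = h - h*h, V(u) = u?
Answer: 246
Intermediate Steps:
k(h) = h - h²
w(l) = -l (w(l) = l*(3 - 4) = l*(-1) = -l)
(k(G) + w(9)) + 261 = (-2*(1 - 1*(-2)) - 1*9) + 261 = (-2*(1 + 2) - 9) + 261 = (-2*3 - 9) + 261 = (-6 - 9) + 261 = -15 + 261 = 246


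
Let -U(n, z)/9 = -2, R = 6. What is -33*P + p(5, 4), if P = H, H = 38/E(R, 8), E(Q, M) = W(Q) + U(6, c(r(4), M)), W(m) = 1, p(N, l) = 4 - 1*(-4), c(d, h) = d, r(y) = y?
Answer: -58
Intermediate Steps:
U(n, z) = 18 (U(n, z) = -9*(-2) = 18)
p(N, l) = 8 (p(N, l) = 4 + 4 = 8)
E(Q, M) = 19 (E(Q, M) = 1 + 18 = 19)
H = 2 (H = 38/19 = 38*(1/19) = 2)
P = 2
-33*P + p(5, 4) = -33*2 + 8 = -66 + 8 = -58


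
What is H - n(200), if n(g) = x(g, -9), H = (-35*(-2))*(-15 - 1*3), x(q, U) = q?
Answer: -1460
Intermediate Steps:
H = -1260 (H = 70*(-15 - 3) = 70*(-18) = -1260)
n(g) = g
H - n(200) = -1260 - 1*200 = -1260 - 200 = -1460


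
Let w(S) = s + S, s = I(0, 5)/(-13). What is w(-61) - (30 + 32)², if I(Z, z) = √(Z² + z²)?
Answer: -50770/13 ≈ -3905.4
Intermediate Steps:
s = -5/13 (s = √(0² + 5²)/(-13) = √(0 + 25)*(-1/13) = √25*(-1/13) = 5*(-1/13) = -5/13 ≈ -0.38462)
w(S) = -5/13 + S
w(-61) - (30 + 32)² = (-5/13 - 61) - (30 + 32)² = -798/13 - 1*62² = -798/13 - 1*3844 = -798/13 - 3844 = -50770/13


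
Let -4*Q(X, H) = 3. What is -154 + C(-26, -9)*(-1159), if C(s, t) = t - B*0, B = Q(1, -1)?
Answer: 10277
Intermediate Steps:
Q(X, H) = -3/4 (Q(X, H) = -1/4*3 = -3/4)
B = -3/4 ≈ -0.75000
C(s, t) = t (C(s, t) = t - 1*(-3/4)*0 = t + (3/4)*0 = t + 0 = t)
-154 + C(-26, -9)*(-1159) = -154 - 9*(-1159) = -154 + 10431 = 10277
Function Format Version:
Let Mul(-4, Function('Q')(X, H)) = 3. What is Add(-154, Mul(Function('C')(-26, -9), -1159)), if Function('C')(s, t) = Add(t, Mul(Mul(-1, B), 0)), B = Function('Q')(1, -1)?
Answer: 10277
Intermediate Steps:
Function('Q')(X, H) = Rational(-3, 4) (Function('Q')(X, H) = Mul(Rational(-1, 4), 3) = Rational(-3, 4))
B = Rational(-3, 4) ≈ -0.75000
Function('C')(s, t) = t (Function('C')(s, t) = Add(t, Mul(Mul(-1, Rational(-3, 4)), 0)) = Add(t, Mul(Rational(3, 4), 0)) = Add(t, 0) = t)
Add(-154, Mul(Function('C')(-26, -9), -1159)) = Add(-154, Mul(-9, -1159)) = Add(-154, 10431) = 10277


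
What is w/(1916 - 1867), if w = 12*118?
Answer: 1416/49 ≈ 28.898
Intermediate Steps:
w = 1416
w/(1916 - 1867) = 1416/(1916 - 1867) = 1416/49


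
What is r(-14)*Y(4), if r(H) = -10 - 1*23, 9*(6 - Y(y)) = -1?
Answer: -605/3 ≈ -201.67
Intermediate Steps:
Y(y) = 55/9 (Y(y) = 6 - ⅑*(-1) = 6 + ⅑ = 55/9)
r(H) = -33 (r(H) = -10 - 23 = -33)
r(-14)*Y(4) = -33*55/9 = -605/3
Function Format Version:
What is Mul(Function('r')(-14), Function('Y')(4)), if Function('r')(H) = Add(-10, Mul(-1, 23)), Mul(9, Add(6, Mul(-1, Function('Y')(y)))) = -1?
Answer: Rational(-605, 3) ≈ -201.67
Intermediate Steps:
Function('Y')(y) = Rational(55, 9) (Function('Y')(y) = Add(6, Mul(Rational(-1, 9), -1)) = Add(6, Rational(1, 9)) = Rational(55, 9))
Function('r')(H) = -33 (Function('r')(H) = Add(-10, -23) = -33)
Mul(Function('r')(-14), Function('Y')(4)) = Mul(-33, Rational(55, 9)) = Rational(-605, 3)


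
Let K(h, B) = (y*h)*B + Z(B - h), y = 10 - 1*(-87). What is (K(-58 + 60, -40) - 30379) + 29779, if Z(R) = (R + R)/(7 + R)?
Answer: -41788/5 ≈ -8357.6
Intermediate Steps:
y = 97 (y = 10 + 87 = 97)
Z(R) = 2*R/(7 + R) (Z(R) = (2*R)/(7 + R) = 2*R/(7 + R))
K(h, B) = 2*(B - h)/(7 + B - h) + 97*B*h (K(h, B) = (97*h)*B + 2*(B - h)/(7 + (B - h)) = 97*B*h + 2*(B - h)/(7 + B - h) = 2*(B - h)/(7 + B - h) + 97*B*h)
(K(-58 + 60, -40) - 30379) + 29779 = ((-2*(-58 + 60) + 2*(-40) + 97*(-40)*(-58 + 60)*(7 - 40 - (-58 + 60)))/(7 - 40 - (-58 + 60)) - 30379) + 29779 = ((-2*2 - 80 + 97*(-40)*2*(7 - 40 - 1*2))/(7 - 40 - 1*2) - 30379) + 29779 = ((-4 - 80 + 97*(-40)*2*(7 - 40 - 2))/(7 - 40 - 2) - 30379) + 29779 = ((-4 - 80 + 97*(-40)*2*(-35))/(-35) - 30379) + 29779 = (-(-4 - 80 + 271600)/35 - 30379) + 29779 = (-1/35*271516 - 30379) + 29779 = (-38788/5 - 30379) + 29779 = -190683/5 + 29779 = -41788/5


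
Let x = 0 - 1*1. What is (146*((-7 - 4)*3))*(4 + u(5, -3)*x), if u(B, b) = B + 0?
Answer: 4818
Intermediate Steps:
u(B, b) = B
x = -1 (x = 0 - 1 = -1)
(146*((-7 - 4)*3))*(4 + u(5, -3)*x) = (146*((-7 - 4)*3))*(4 + 5*(-1)) = (146*(-11*3))*(4 - 5) = (146*(-33))*(-1) = -4818*(-1) = 4818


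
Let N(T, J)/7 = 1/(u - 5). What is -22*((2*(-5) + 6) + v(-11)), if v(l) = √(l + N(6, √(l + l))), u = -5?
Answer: 88 - 33*I*√130/5 ≈ 88.0 - 75.252*I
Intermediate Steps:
N(T, J) = -7/10 (N(T, J) = 7/(-5 - 5) = 7/(-10) = 7*(-⅒) = -7/10)
v(l) = √(-7/10 + l) (v(l) = √(l - 7/10) = √(-7/10 + l))
-22*((2*(-5) + 6) + v(-11)) = -22*((2*(-5) + 6) + √(-70 + 100*(-11))/10) = -22*((-10 + 6) + √(-70 - 1100)/10) = -22*(-4 + √(-1170)/10) = -22*(-4 + (3*I*√130)/10) = -22*(-4 + 3*I*√130/10) = 88 - 33*I*√130/5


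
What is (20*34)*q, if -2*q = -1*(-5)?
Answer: -1700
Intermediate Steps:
q = -5/2 (q = -(-1)*(-5)/2 = -½*5 = -5/2 ≈ -2.5000)
(20*34)*q = (20*34)*(-5/2) = 680*(-5/2) = -1700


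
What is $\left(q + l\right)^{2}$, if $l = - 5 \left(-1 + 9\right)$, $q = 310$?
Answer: $72900$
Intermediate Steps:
$l = -40$ ($l = \left(-5\right) 8 = -40$)
$\left(q + l\right)^{2} = \left(310 - 40\right)^{2} = 270^{2} = 72900$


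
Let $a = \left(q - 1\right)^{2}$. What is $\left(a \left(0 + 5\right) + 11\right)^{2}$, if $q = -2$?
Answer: $3136$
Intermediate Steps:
$a = 9$ ($a = \left(-2 - 1\right)^{2} = \left(-3\right)^{2} = 9$)
$\left(a \left(0 + 5\right) + 11\right)^{2} = \left(9 \left(0 + 5\right) + 11\right)^{2} = \left(9 \cdot 5 + 11\right)^{2} = \left(45 + 11\right)^{2} = 56^{2} = 3136$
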